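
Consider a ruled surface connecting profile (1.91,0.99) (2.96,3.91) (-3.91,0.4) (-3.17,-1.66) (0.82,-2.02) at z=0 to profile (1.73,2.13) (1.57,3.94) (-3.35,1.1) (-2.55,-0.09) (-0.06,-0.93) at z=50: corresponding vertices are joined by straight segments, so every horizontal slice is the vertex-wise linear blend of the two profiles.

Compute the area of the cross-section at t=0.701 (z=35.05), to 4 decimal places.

Cross-section at t=0.701: each vertex is (1-t)·p0[i] + t·p1[i].
  v1: (1-0.701)·(1.91,0.99) + 0.701·(1.73,2.13) = (1.7838,1.7891)
  v2: (1-0.701)·(2.96,3.91) + 0.701·(1.57,3.94) = (1.9856,3.9310)
  v3: (1-0.701)·(-3.91,0.4) + 0.701·(-3.35,1.1) = (-3.5174,0.8907)
  v4: (1-0.701)·(-3.17,-1.66) + 0.701·(-2.55,-0.09) = (-2.7354,-0.5594)
  v5: (1-0.701)·(0.82,-2.02) + 0.701·(-0.06,-0.93) = (0.2031,-1.2559)
Shoelace sum Σ(x_i·y_{i+1} − x_{i+1}·y_i):
  i=1: 1.7838·3.9310 − 1.9856·1.7891 = +3.4597 (running +3.4597)
  i=2: 1.9856·0.8907 − -3.5174·3.9310 = +15.5957 (running +19.0555)
  i=3: -3.5174·-0.5594 − -2.7354·0.8907 = +4.4042 (running +23.4596)
  i=4: -2.7354·-1.2559 − 0.2031·-0.5594 = +3.5490 (running +27.0086)
  i=5: 0.2031·1.7891 − 1.7838·-1.2559 = +2.6037 (running +29.6124)
Area = |Σ|/2 = |29.6124|/2 = 14.8062

Area at t=0.701: 14.8062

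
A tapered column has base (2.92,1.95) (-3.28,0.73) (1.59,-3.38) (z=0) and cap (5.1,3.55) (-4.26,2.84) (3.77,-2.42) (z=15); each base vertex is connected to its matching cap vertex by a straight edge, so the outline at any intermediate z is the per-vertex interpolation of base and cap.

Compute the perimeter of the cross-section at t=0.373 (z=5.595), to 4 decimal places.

Perimeter at t=0.373: 20.7378

Cross-section at t=0.373: each vertex is (1-t)·p0[i] + t·p1[i].
  v1: (1-0.373)·(2.92,1.95) + 0.373·(5.1,3.55) = (3.7331,2.5468)
  v2: (1-0.373)·(-3.28,0.73) + 0.373·(-4.26,2.84) = (-3.6455,1.5170)
  v3: (1-0.373)·(1.59,-3.38) + 0.373·(3.77,-2.42) = (2.4031,-3.0219)
Perimeter = Σ |v_{i+1} − v_i|:
  edge 1→2: √(-7.3787² + -1.0298²) = 7.4502 (running 7.4502)
  edge 2→3: √(6.0487² + -4.5389²) = 7.5623 (running 15.0125)
  edge 3→1: √(1.3300² + 5.5687²) = 5.7253 (running 20.7378)
Perimeter = 20.7378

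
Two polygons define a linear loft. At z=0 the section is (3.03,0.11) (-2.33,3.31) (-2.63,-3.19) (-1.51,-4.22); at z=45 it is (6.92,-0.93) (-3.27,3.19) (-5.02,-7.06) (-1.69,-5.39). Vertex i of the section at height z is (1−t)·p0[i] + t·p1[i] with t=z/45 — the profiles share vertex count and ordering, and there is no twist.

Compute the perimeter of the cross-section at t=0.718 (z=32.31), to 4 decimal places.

Cross-section at t=0.718: each vertex is (1-t)·p0[i] + t·p1[i].
  v1: (1-0.718)·(3.03,0.11) + 0.718·(6.92,-0.93) = (5.8230,-0.6367)
  v2: (1-0.718)·(-2.33,3.31) + 0.718·(-3.27,3.19) = (-3.0049,3.2238)
  v3: (1-0.718)·(-2.63,-3.19) + 0.718·(-5.02,-7.06) = (-4.3460,-5.9687)
  v4: (1-0.718)·(-1.51,-4.22) + 0.718·(-1.69,-5.39) = (-1.6392,-5.0601)
Perimeter = Σ |v_{i+1} − v_i|:
  edge 1→2: √(-8.8279² + 3.8606²) = 9.6352 (running 9.6352)
  edge 2→3: √(-1.3411² + -9.1925²) = 9.2898 (running 18.9250)
  edge 3→4: √(2.7068² + 0.9086²) = 2.8552 (running 21.7802)
  edge 4→1: √(7.4623² + 4.4233²) = 8.6747 (running 30.4549)
Perimeter = 30.4549

Perimeter at t=0.718: 30.4549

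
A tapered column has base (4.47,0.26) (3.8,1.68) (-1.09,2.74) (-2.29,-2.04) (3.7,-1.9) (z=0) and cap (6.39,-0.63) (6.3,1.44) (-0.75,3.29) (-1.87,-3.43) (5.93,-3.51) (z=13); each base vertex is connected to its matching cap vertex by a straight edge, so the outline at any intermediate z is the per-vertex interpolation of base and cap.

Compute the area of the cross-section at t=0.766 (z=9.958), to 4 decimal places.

Cross-section at t=0.766: each vertex is (1-t)·p0[i] + t·p1[i].
  v1: (1-0.766)·(4.47,0.26) + 0.766·(6.39,-0.63) = (5.9407,-0.4217)
  v2: (1-0.766)·(3.8,1.68) + 0.766·(6.3,1.44) = (5.7150,1.4962)
  v3: (1-0.766)·(-1.09,2.74) + 0.766·(-0.75,3.29) = (-0.8296,3.1613)
  v4: (1-0.766)·(-2.29,-2.04) + 0.766·(-1.87,-3.43) = (-1.9683,-3.1047)
  v5: (1-0.766)·(3.7,-1.9) + 0.766·(5.93,-3.51) = (5.4082,-3.1333)
Shoelace sum Σ(x_i·y_{i+1} − x_{i+1}·y_i):
  i=1: 5.9407·1.4962 − 5.7150·-0.4217 = +11.2985 (running +11.2985)
  i=2: 5.7150·3.1613 − -0.8296·1.4962 = +19.3080 (running +30.6065)
  i=3: -0.8296·-3.1047 − -1.9683·3.1613 = +8.7979 (running +39.4044)
  i=4: -1.9683·-3.1333 − 5.4082·-3.1047 = +22.9581 (running +62.3625)
  i=5: 5.4082·-0.4217 − 5.9407·-3.1333 = +16.3330 (running +78.6955)
Area = |Σ|/2 = |78.6955|/2 = 39.3477

Area at t=0.766: 39.3477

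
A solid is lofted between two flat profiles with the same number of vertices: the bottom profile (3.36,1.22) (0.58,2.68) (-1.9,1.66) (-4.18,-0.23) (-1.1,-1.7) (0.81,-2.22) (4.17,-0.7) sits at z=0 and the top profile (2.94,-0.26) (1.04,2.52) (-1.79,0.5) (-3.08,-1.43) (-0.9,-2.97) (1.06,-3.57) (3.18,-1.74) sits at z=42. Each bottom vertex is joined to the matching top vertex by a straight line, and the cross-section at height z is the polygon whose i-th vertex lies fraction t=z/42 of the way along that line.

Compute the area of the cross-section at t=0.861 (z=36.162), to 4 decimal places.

Area at t=0.861: 22.6895

Cross-section at t=0.861: each vertex is (1-t)·p0[i] + t·p1[i].
  v1: (1-0.861)·(3.36,1.22) + 0.861·(2.94,-0.26) = (2.9984,-0.0543)
  v2: (1-0.861)·(0.58,2.68) + 0.861·(1.04,2.52) = (0.9761,2.5422)
  v3: (1-0.861)·(-1.9,1.66) + 0.861·(-1.79,0.5) = (-1.8053,0.6612)
  v4: (1-0.861)·(-4.18,-0.23) + 0.861·(-3.08,-1.43) = (-3.2329,-1.2632)
  v5: (1-0.861)·(-1.1,-1.7) + 0.861·(-0.9,-2.97) = (-0.9278,-2.7935)
  v6: (1-0.861)·(0.81,-2.22) + 0.861·(1.06,-3.57) = (1.0252,-3.3823)
  v7: (1-0.861)·(4.17,-0.7) + 0.861·(3.18,-1.74) = (3.3176,-1.5954)
Shoelace sum Σ(x_i·y_{i+1} − x_{i+1}·y_i):
  i=1: 2.9984·2.5422 − 0.9761·-0.0543 = +7.6756 (running +7.6756)
  i=2: 0.9761·0.6612 − -1.8053·2.5422 = +5.2349 (running +12.9105)
  i=3: -1.8053·-1.2632 − -3.2329·0.6612 = +4.4182 (running +17.3286)
  i=4: -3.2329·-2.7935 − -0.9278·-1.2632 = +7.8590 (running +25.1876)
  i=5: -0.9278·-3.3823 − 1.0252·-2.7935 = +6.0021 (running +31.1898)
  i=6: 1.0252·-1.5954 − 3.3176·-3.3823 = +9.5856 (running +40.7754)
  i=7: 3.3176·-0.0543 − 2.9984·-1.5954 = +4.6037 (running +45.3790)
Area = |Σ|/2 = |45.3790|/2 = 22.6895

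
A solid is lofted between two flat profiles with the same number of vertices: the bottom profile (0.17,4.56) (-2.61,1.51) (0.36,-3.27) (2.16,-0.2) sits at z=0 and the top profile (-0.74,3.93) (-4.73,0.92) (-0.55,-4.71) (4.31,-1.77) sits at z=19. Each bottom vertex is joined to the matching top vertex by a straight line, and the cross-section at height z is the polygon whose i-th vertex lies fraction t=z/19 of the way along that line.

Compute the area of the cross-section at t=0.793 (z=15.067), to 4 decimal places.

Cross-section at t=0.793: each vertex is (1-t)·p0[i] + t·p1[i].
  v1: (1-0.793)·(0.17,4.56) + 0.793·(-0.74,3.93) = (-0.5516,4.0604)
  v2: (1-0.793)·(-2.61,1.51) + 0.793·(-4.73,0.92) = (-4.2912,1.0421)
  v3: (1-0.793)·(0.36,-3.27) + 0.793·(-0.55,-4.71) = (-0.3616,-4.4119)
  v4: (1-0.793)·(2.16,-0.2) + 0.793·(4.31,-1.77) = (3.8649,-1.4450)
Shoelace sum Σ(x_i·y_{i+1} − x_{i+1}·y_i):
  i=1: -0.5516·1.0421 − -4.2912·4.0604 = +16.8490 (running +16.8490)
  i=2: -4.2912·-4.4119 − -0.3616·1.0421 = +19.3091 (running +36.1581)
  i=3: -0.3616·-1.4450 − 3.8649·-4.4119 = +17.5744 (running +53.7325)
  i=4: 3.8649·4.0604 − -0.5516·-1.4450 = +14.8962 (running +68.6287)
Area = |Σ|/2 = |68.6287|/2 = 34.3143

Area at t=0.793: 34.3143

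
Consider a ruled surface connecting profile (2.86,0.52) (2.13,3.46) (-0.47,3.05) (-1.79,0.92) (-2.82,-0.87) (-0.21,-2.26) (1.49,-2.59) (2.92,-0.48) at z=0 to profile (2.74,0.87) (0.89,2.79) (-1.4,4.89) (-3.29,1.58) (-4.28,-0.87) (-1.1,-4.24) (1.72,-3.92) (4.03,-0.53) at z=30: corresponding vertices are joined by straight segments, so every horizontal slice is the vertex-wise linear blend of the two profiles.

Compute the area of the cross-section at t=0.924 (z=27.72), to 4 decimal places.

Cross-section at t=0.924: each vertex is (1-t)·p0[i] + t·p1[i].
  v1: (1-0.924)·(2.86,0.52) + 0.924·(2.74,0.87) = (2.7491,0.8434)
  v2: (1-0.924)·(2.13,3.46) + 0.924·(0.89,2.79) = (0.9842,2.8409)
  v3: (1-0.924)·(-0.47,3.05) + 0.924·(-1.4,4.89) = (-1.3293,4.7502)
  v4: (1-0.924)·(-1.79,0.92) + 0.924·(-3.29,1.58) = (-3.1760,1.5298)
  v5: (1-0.924)·(-2.82,-0.87) + 0.924·(-4.28,-0.87) = (-4.1690,-0.8700)
  v6: (1-0.924)·(-0.21,-2.26) + 0.924·(-1.1,-4.24) = (-1.0324,-4.0895)
  v7: (1-0.924)·(1.49,-2.59) + 0.924·(1.72,-3.92) = (1.7025,-3.8189)
  v8: (1-0.924)·(2.92,-0.48) + 0.924·(4.03,-0.53) = (3.9456,-0.5262)
Shoelace sum Σ(x_i·y_{i+1} − x_{i+1}·y_i):
  i=1: 2.7491·2.8409 − 0.9842·0.8434 = +6.9799 (running +6.9799)
  i=2: 0.9842·4.7502 − -1.3293·2.8409 = +8.4518 (running +15.4317)
  i=3: -1.3293·1.5298 − -3.1760·4.7502 = +13.0529 (running +28.4846)
  i=4: -3.1760·-0.8700 − -4.1690·1.5298 = +9.1411 (running +37.6257)
  i=5: -4.1690·-4.0895 − -1.0324·-0.8700 = +16.1512 (running +53.7769)
  i=6: -1.0324·-3.8189 − 1.7025·-4.0895 = +10.9050 (running +64.6819)
  i=7: 1.7025·-0.5262 − 3.9456·-3.8189 = +14.1722 (running +78.8541)
  i=8: 3.9456·0.8434 − 2.7491·-0.5262 = +4.7743 (running +83.6284)
Area = |Σ|/2 = |83.6284|/2 = 41.8142

Area at t=0.924: 41.8142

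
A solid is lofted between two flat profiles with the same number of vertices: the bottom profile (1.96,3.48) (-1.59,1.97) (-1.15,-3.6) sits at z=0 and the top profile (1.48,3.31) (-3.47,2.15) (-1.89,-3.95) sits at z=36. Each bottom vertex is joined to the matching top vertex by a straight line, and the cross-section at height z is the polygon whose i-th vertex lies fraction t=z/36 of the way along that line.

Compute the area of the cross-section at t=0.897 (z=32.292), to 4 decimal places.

Cross-section at t=0.897: each vertex is (1-t)·p0[i] + t·p1[i].
  v1: (1-0.897)·(1.96,3.48) + 0.897·(1.48,3.31) = (1.5294,3.3275)
  v2: (1-0.897)·(-1.59,1.97) + 0.897·(-3.47,2.15) = (-3.2764,2.1315)
  v3: (1-0.897)·(-1.15,-3.6) + 0.897·(-1.89,-3.95) = (-1.8138,-3.9140)
Shoelace sum Σ(x_i·y_{i+1} − x_{i+1}·y_i):
  i=1: 1.5294·2.1315 − -3.2764·3.3275 = +14.1621 (running +14.1621)
  i=2: -3.2764·-3.9140 − -1.8138·2.1315 = +16.6895 (running +30.8516)
  i=3: -1.8138·3.3275 − 1.5294·-3.9140 = -0.0492 (running +30.8024)
Area = |Σ|/2 = |30.8024|/2 = 15.4012

Area at t=0.897: 15.4012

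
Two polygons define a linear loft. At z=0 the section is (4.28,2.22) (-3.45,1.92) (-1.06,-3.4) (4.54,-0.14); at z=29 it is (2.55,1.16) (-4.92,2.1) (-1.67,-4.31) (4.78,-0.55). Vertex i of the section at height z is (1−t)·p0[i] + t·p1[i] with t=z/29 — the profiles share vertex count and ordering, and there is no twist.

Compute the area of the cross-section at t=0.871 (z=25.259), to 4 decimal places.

Area at t=0.871: 31.6347

Cross-section at t=0.871: each vertex is (1-t)·p0[i] + t·p1[i].
  v1: (1-0.871)·(4.28,2.22) + 0.871·(2.55,1.16) = (2.7732,1.2967)
  v2: (1-0.871)·(-3.45,1.92) + 0.871·(-4.92,2.1) = (-4.7304,2.0768)
  v3: (1-0.871)·(-1.06,-3.4) + 0.871·(-1.67,-4.31) = (-1.5913,-4.1926)
  v4: (1-0.871)·(4.54,-0.14) + 0.871·(4.78,-0.55) = (4.7490,-0.4971)
Shoelace sum Σ(x_i·y_{i+1} − x_{i+1}·y_i):
  i=1: 2.7732·2.0768 − -4.7304·1.2967 = +11.8933 (running +11.8933)
  i=2: -4.7304·-4.1926 − -1.5913·2.0768 = +23.1374 (running +35.0307)
  i=3: -1.5913·-0.4971 − 4.7490·-4.1926 = +20.7019 (running +55.7327)
  i=4: 4.7490·1.2967 − 2.7732·-0.4971 = +7.5368 (running +63.2695)
Area = |Σ|/2 = |63.2695|/2 = 31.6347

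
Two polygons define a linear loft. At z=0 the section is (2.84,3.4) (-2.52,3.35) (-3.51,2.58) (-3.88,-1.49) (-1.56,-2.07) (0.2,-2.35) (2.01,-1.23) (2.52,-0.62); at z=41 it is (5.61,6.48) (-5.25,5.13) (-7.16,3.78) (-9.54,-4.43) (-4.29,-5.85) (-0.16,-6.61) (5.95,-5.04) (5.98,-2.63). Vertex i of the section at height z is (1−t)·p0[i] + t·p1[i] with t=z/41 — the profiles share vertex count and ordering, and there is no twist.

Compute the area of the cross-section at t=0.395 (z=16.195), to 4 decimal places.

Cross-section at t=0.395: each vertex is (1-t)·p0[i] + t·p1[i].
  v1: (1-0.395)·(2.84,3.4) + 0.395·(5.61,6.48) = (3.9342,4.6166)
  v2: (1-0.395)·(-2.52,3.35) + 0.395·(-5.25,5.13) = (-3.5983,4.0531)
  v3: (1-0.395)·(-3.51,2.58) + 0.395·(-7.16,3.78) = (-4.9518,3.0540)
  v4: (1-0.395)·(-3.88,-1.49) + 0.395·(-9.54,-4.43) = (-6.1157,-2.6513)
  v5: (1-0.395)·(-1.56,-2.07) + 0.395·(-4.29,-5.85) = (-2.6383,-3.5631)
  v6: (1-0.395)·(0.2,-2.35) + 0.395·(-0.16,-6.61) = (0.0578,-4.0327)
  v7: (1-0.395)·(2.01,-1.23) + 0.395·(5.95,-5.04) = (3.5663,-2.7349)
  v8: (1-0.395)·(2.52,-0.62) + 0.395·(5.98,-2.63) = (3.8867,-1.4140)
Shoelace sum Σ(x_i·y_{i+1} − x_{i+1}·y_i):
  i=1: 3.9342·4.0531 − -3.5983·4.6166 = +32.5576 (running +32.5576)
  i=2: -3.5983·3.0540 − -4.9518·4.0531 = +9.0806 (running +41.6382)
  i=3: -4.9518·-2.6513 − -6.1157·3.0540 = +31.8059 (running +73.4441)
  i=4: -6.1157·-3.5631 − -2.6383·-2.6513 = +14.7958 (running +88.2399)
  i=5: -2.6383·-4.0327 − 0.0578·-3.5631 = +10.8456 (running +99.0856)
  i=6: 0.0578·-2.7349 − 3.5663·-4.0327 = +14.2237 (running +113.3093)
  i=7: 3.5663·-1.4140 − 3.8867·-2.7349 = +5.5874 (running +118.8967)
  i=8: 3.8867·4.6166 − 3.9342·-1.4140 = +23.5060 (running +142.4027)
Area = |Σ|/2 = |142.4027|/2 = 71.2013

Area at t=0.395: 71.2013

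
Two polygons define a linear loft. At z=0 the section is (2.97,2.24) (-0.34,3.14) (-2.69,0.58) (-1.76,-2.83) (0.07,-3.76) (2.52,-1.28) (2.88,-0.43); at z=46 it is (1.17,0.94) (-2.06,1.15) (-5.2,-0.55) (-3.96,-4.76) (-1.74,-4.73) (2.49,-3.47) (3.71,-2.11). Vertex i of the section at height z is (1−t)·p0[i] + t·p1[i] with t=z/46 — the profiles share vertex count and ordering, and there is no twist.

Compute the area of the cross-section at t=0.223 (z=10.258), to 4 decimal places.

Area at t=0.223: 29.0409

Cross-section at t=0.223: each vertex is (1-t)·p0[i] + t·p1[i].
  v1: (1-0.223)·(2.97,2.24) + 0.223·(1.17,0.94) = (2.5686,1.9501)
  v2: (1-0.223)·(-0.34,3.14) + 0.223·(-2.06,1.15) = (-0.7236,2.6962)
  v3: (1-0.223)·(-2.69,0.58) + 0.223·(-5.2,-0.55) = (-3.2497,0.3280)
  v4: (1-0.223)·(-1.76,-2.83) + 0.223·(-3.96,-4.76) = (-2.2506,-3.2604)
  v5: (1-0.223)·(0.07,-3.76) + 0.223·(-1.74,-4.73) = (-0.3336,-3.9763)
  v6: (1-0.223)·(2.52,-1.28) + 0.223·(2.49,-3.47) = (2.5133,-1.7684)
  v7: (1-0.223)·(2.88,-0.43) + 0.223·(3.71,-2.11) = (3.0651,-0.8046)
Shoelace sum Σ(x_i·y_{i+1} − x_{i+1}·y_i):
  i=1: 2.5686·2.6962 − -0.7236·1.9501 = +8.3366 (running +8.3366)
  i=2: -0.7236·0.3280 − -3.2497·2.6962 = +8.5247 (running +16.8612)
  i=3: -3.2497·-3.2604 − -2.2506·0.3280 = +11.3336 (running +28.1948)
  i=4: -2.2506·-3.9763 − -0.3336·-3.2604 = +7.8613 (running +36.0562)
  i=5: -0.3336·-1.7684 − 2.5133·-3.9763 = +10.5837 (running +46.6398)
  i=6: 2.5133·-0.8046 − 3.0651·-1.7684 = +3.3979 (running +50.0377)
  i=7: 3.0651·1.9501 − 2.5686·-0.8046 = +8.0440 (running +58.0818)
Area = |Σ|/2 = |58.0818|/2 = 29.0409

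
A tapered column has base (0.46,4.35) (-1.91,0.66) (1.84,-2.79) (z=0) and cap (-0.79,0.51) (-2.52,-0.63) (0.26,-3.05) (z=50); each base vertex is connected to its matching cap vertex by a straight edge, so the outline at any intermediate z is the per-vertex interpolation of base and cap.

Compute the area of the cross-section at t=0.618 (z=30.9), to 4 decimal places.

Cross-section at t=0.618: each vertex is (1-t)·p0[i] + t·p1[i].
  v1: (1-0.618)·(0.46,4.35) + 0.618·(-0.79,0.51) = (-0.3125,1.9769)
  v2: (1-0.618)·(-1.91,0.66) + 0.618·(-2.52,-0.63) = (-2.2870,-0.1372)
  v3: (1-0.618)·(1.84,-2.79) + 0.618·(0.26,-3.05) = (0.8636,-2.9507)
Shoelace sum Σ(x_i·y_{i+1} − x_{i+1}·y_i):
  i=1: -0.3125·-0.1372 − -2.2870·1.9769 = +4.5640 (running +4.5640)
  i=2: -2.2870·-2.9507 − 0.8636·-0.1372 = +6.8666 (running +11.4306)
  i=3: 0.8636·1.9769 − -0.3125·-2.9507 = +0.7851 (running +12.2157)
Area = |Σ|/2 = |12.2157|/2 = 6.1078

Area at t=0.618: 6.1078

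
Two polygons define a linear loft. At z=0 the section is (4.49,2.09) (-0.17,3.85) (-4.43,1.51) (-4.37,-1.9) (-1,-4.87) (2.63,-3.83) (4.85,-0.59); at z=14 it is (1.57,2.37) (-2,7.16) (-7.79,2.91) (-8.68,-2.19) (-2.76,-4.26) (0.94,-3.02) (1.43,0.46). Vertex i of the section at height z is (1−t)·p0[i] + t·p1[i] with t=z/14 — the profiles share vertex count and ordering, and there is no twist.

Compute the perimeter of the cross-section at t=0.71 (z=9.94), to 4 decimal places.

Cross-section at t=0.71: each vertex is (1-t)·p0[i] + t·p1[i].
  v1: (1-0.71)·(4.49,2.09) + 0.71·(1.57,2.37) = (2.4168,2.2888)
  v2: (1-0.71)·(-0.17,3.85) + 0.71·(-2,7.16) = (-1.4693,6.2001)
  v3: (1-0.71)·(-4.43,1.51) + 0.71·(-7.79,2.91) = (-6.8156,2.5040)
  v4: (1-0.71)·(-4.37,-1.9) + 0.71·(-8.68,-2.19) = (-7.4301,-2.1059)
  v5: (1-0.71)·(-1,-4.87) + 0.71·(-2.76,-4.26) = (-2.2496,-4.4369)
  v6: (1-0.71)·(2.63,-3.83) + 0.71·(0.94,-3.02) = (1.4301,-3.2549)
  v7: (1-0.71)·(4.85,-0.59) + 0.71·(1.43,0.46) = (2.4218,0.1555)
Perimeter = Σ |v_{i+1} − v_i|:
  edge 1→2: √(-3.8861² + 3.9113²) = 5.5136 (running 5.5136)
  edge 2→3: √(-5.3463² + -3.6961²) = 6.4995 (running 12.0132)
  edge 3→4: √(-0.6145² + -4.6099²) = 4.6507 (running 16.6638)
  edge 4→5: √(5.1805² + -2.3310²) = 5.6808 (running 22.3446)
  edge 5→6: √(3.6797² + 1.1820²) = 3.8649 (running 26.2095)
  edge 6→7: √(0.9917² + 3.4104²) = 3.5517 (running 29.7612)
  edge 7→1: √(-0.0050² + 2.1333²) = 2.1333 (running 31.8945)
Perimeter = 31.8945

Perimeter at t=0.71: 31.8945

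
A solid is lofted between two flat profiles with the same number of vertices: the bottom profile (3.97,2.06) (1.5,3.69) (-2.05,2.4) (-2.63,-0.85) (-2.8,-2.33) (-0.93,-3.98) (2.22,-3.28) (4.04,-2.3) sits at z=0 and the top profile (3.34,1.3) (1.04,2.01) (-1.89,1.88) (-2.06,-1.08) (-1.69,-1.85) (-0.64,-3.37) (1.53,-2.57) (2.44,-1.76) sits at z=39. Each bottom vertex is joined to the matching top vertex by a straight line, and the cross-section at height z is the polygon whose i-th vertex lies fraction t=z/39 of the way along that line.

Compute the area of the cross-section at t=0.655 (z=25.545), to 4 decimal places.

Area at t=0.655: 27.4182

Cross-section at t=0.655: each vertex is (1-t)·p0[i] + t·p1[i].
  v1: (1-0.655)·(3.97,2.06) + 0.655·(3.34,1.3) = (3.5574,1.5622)
  v2: (1-0.655)·(1.5,3.69) + 0.655·(1.04,2.01) = (1.1987,2.5896)
  v3: (1-0.655)·(-2.05,2.4) + 0.655·(-1.89,1.88) = (-1.9452,2.0594)
  v4: (1-0.655)·(-2.63,-0.85) + 0.655·(-2.06,-1.08) = (-2.2567,-1.0007)
  v5: (1-0.655)·(-2.8,-2.33) + 0.655·(-1.69,-1.85) = (-2.0730,-2.0156)
  v6: (1-0.655)·(-0.93,-3.98) + 0.655·(-0.64,-3.37) = (-0.7400,-3.5805)
  v7: (1-0.655)·(2.22,-3.28) + 0.655·(1.53,-2.57) = (1.7681,-2.8149)
  v8: (1-0.655)·(4.04,-2.3) + 0.655·(2.44,-1.76) = (2.9920,-1.9463)
Shoelace sum Σ(x_i·y_{i+1} − x_{i+1}·y_i):
  i=1: 3.5574·2.5896 − 1.1987·1.5622 = +7.3395 (running +7.3395)
  i=2: 1.1987·2.0594 − -1.9452·2.5896 = +7.5059 (running +14.8454)
  i=3: -1.9452·-1.0007 − -2.2567·2.0594 = +6.5938 (running +21.4392)
  i=4: -2.2567·-2.0156 − -2.0730·-1.0007 = +2.4742 (running +23.9134)
  i=5: -2.0730·-3.5805 − -0.7400·-2.0156 = +5.9304 (running +29.8439)
  i=6: -0.7400·-2.8149 − 1.7681·-3.5805 = +8.4136 (running +38.2575)
  i=7: 1.7681·-1.9463 − 2.9920·-2.8149 = +4.9812 (running +43.2387)
  i=8: 2.9920·1.5622 − 3.5574·-1.9463 = +11.5978 (running +54.8364)
Area = |Σ|/2 = |54.8364|/2 = 27.4182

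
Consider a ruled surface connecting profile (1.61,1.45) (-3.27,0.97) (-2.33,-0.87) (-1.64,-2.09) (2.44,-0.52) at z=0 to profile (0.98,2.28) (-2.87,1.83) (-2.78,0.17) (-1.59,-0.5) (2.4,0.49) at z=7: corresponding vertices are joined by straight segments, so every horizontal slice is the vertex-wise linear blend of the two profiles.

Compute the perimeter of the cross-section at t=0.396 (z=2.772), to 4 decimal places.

Cross-section at t=0.396: each vertex is (1-t)·p0[i] + t·p1[i].
  v1: (1-0.396)·(1.61,1.45) + 0.396·(0.98,2.28) = (1.3605,1.7787)
  v2: (1-0.396)·(-3.27,0.97) + 0.396·(-2.87,1.83) = (-3.1116,1.3106)
  v3: (1-0.396)·(-2.33,-0.87) + 0.396·(-2.78,0.17) = (-2.5082,-0.4582)
  v4: (1-0.396)·(-1.64,-2.09) + 0.396·(-1.59,-0.5) = (-1.6202,-1.4604)
  v5: (1-0.396)·(2.44,-0.52) + 0.396·(2.4,0.49) = (2.4242,-0.1200)
Perimeter = Σ |v_{i+1} − v_i|:
  edge 1→2: √(-4.4721² + -0.4681²) = 4.4966 (running 4.4966)
  edge 2→3: √(0.6034² + -1.7687²) = 1.8688 (running 6.3654)
  edge 3→4: √(0.8880² + -1.0022²) = 1.3390 (running 7.7044)
  edge 4→5: √(4.0444² + 1.3403²) = 4.2607 (running 11.9650)
  edge 5→1: √(-1.0636² + 1.8987²) = 2.1763 (running 14.1414)
Perimeter = 14.1414

Perimeter at t=0.396: 14.1414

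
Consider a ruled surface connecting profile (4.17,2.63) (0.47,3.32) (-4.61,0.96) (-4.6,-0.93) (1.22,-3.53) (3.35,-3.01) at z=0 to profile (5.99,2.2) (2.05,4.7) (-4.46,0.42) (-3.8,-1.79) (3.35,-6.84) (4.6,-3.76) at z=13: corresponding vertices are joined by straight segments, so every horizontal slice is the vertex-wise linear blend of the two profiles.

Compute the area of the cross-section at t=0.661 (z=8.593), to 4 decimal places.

Area at t=0.661: 59.4609

Cross-section at t=0.661: each vertex is (1-t)·p0[i] + t·p1[i].
  v1: (1-0.661)·(4.17,2.63) + 0.661·(5.99,2.2) = (5.3730,2.3458)
  v2: (1-0.661)·(0.47,3.32) + 0.661·(2.05,4.7) = (1.5144,4.2322)
  v3: (1-0.661)·(-4.61,0.96) + 0.661·(-4.46,0.42) = (-4.5108,0.6031)
  v4: (1-0.661)·(-4.6,-0.93) + 0.661·(-3.8,-1.79) = (-4.0712,-1.4985)
  v5: (1-0.661)·(1.22,-3.53) + 0.661·(3.35,-6.84) = (2.6279,-5.7179)
  v6: (1-0.661)·(3.35,-3.01) + 0.661·(4.6,-3.76) = (4.1762,-3.5057)
Shoelace sum Σ(x_i·y_{i+1} − x_{i+1}·y_i):
  i=1: 5.3730·4.2322 − 1.5144·2.3458 = +19.1872 (running +19.1872)
  i=2: 1.5144·0.6031 − -4.5108·4.2322 = +20.0040 (running +39.1912)
  i=3: -4.5108·-1.4985 − -4.0712·0.6031 = +9.2145 (running +48.4057)
  i=4: -4.0712·-5.7179 − 2.6279·-1.4985 = +27.2166 (running +75.6223)
  i=5: 2.6279·-3.5057 − 4.1762·-5.7179 = +14.6666 (running +90.2889)
  i=6: 4.1762·2.3458 − 5.3730·-3.5057 = +28.6330 (running +118.9218)
Area = |Σ|/2 = |118.9218|/2 = 59.4609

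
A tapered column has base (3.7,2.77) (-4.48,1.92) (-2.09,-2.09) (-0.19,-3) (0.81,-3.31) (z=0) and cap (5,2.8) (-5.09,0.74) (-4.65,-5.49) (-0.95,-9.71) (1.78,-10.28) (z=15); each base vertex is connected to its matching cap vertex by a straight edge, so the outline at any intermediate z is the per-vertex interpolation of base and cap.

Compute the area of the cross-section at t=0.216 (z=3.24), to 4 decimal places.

Area at t=0.216: 37.9302

Cross-section at t=0.216: each vertex is (1-t)·p0[i] + t·p1[i].
  v1: (1-0.216)·(3.7,2.77) + 0.216·(5,2.8) = (3.9808,2.7765)
  v2: (1-0.216)·(-4.48,1.92) + 0.216·(-5.09,0.74) = (-4.6118,1.6651)
  v3: (1-0.216)·(-2.09,-2.09) + 0.216·(-4.65,-5.49) = (-2.6430,-2.8244)
  v4: (1-0.216)·(-0.19,-3) + 0.216·(-0.95,-9.71) = (-0.3542,-4.4494)
  v5: (1-0.216)·(0.81,-3.31) + 0.216·(1.78,-10.28) = (1.0195,-4.8155)
Shoelace sum Σ(x_i·y_{i+1} − x_{i+1}·y_i):
  i=1: 3.9808·1.6651 − -4.6118·2.7765 = +19.4330 (running +19.4330)
  i=2: -4.6118·-2.8244 − -2.6430·1.6651 = +17.4263 (running +36.8593)
  i=3: -2.6430·-4.4494 − -0.3542·-2.8244 = +10.7592 (running +47.6185)
  i=4: -0.3542·-4.8155 − 1.0195·-4.4494 = +6.2417 (running +53.8601)
  i=5: 1.0195·2.7765 − 3.9808·-4.8155 = +22.0003 (running +75.8604)
Area = |Σ|/2 = |75.8604|/2 = 37.9302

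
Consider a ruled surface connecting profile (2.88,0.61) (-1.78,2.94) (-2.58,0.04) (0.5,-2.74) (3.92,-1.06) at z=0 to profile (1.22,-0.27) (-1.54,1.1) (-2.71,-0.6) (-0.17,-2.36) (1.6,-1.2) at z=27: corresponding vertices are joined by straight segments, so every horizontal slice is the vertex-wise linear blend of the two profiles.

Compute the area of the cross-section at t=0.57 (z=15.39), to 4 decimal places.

Cross-section at t=0.57: each vertex is (1-t)·p0[i] + t·p1[i].
  v1: (1-0.57)·(2.88,0.61) + 0.57·(1.22,-0.27) = (1.9338,0.1084)
  v2: (1-0.57)·(-1.78,2.94) + 0.57·(-1.54,1.1) = (-1.6432,1.8912)
  v3: (1-0.57)·(-2.58,0.04) + 0.57·(-2.71,-0.6) = (-2.6541,-0.3248)
  v4: (1-0.57)·(0.5,-2.74) + 0.57·(-0.17,-2.36) = (0.1181,-2.5234)
  v5: (1-0.57)·(3.92,-1.06) + 0.57·(1.6,-1.2) = (2.5976,-1.1398)
Shoelace sum Σ(x_i·y_{i+1} − x_{i+1}·y_i):
  i=1: 1.9338·1.8912 − -1.6432·0.1084 = +3.8353 (running +3.8353)
  i=2: -1.6432·-0.3248 − -2.6541·1.8912 = +5.5531 (running +9.3885)
  i=3: -2.6541·-2.5234 − 0.1181·-0.3248 = +6.7357 (running +16.1242)
  i=4: 0.1181·-1.1398 − 2.5976·-2.5234 = +6.4202 (running +22.5444)
  i=5: 2.5976·0.1084 − 1.9338·-1.1398 = +2.4857 (running +25.0301)
Area = |Σ|/2 = |25.0301|/2 = 12.5150

Area at t=0.57: 12.5150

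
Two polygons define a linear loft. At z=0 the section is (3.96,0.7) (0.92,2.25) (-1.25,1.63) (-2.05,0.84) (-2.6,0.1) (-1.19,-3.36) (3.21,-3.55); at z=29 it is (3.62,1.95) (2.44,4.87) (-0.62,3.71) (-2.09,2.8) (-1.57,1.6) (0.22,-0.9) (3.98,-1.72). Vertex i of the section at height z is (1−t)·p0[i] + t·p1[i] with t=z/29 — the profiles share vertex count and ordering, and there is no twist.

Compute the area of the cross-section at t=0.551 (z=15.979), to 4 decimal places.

Area at t=0.551: 26.5685

Cross-section at t=0.551: each vertex is (1-t)·p0[i] + t·p1[i].
  v1: (1-0.551)·(3.96,0.7) + 0.551·(3.62,1.95) = (3.7727,1.3888)
  v2: (1-0.551)·(0.92,2.25) + 0.551·(2.44,4.87) = (1.7575,3.6936)
  v3: (1-0.551)·(-1.25,1.63) + 0.551·(-0.62,3.71) = (-0.9029,2.7761)
  v4: (1-0.551)·(-2.05,0.84) + 0.551·(-2.09,2.8) = (-2.0720,1.9200)
  v5: (1-0.551)·(-2.6,0.1) + 0.551·(-1.57,1.6) = (-2.0325,0.9265)
  v6: (1-0.551)·(-1.19,-3.36) + 0.551·(0.22,-0.9) = (-0.4131,-2.0045)
  v7: (1-0.551)·(3.21,-3.55) + 0.551·(3.98,-1.72) = (3.6343,-2.5417)
Shoelace sum Σ(x_i·y_{i+1} − x_{i+1}·y_i):
  i=1: 3.7727·3.6936 − 1.7575·1.3888 = +11.4940 (running +11.4940)
  i=2: 1.7575·2.7761 − -0.9029·3.6936 = +8.2139 (running +19.7079)
  i=3: -0.9029·1.9200 − -2.0720·2.7761 = +4.0187 (running +23.7266)
  i=4: -2.0720·0.9265 − -2.0325·1.9200 = +1.9825 (running +25.7091)
  i=5: -2.0325·-2.0045 − -0.4131·0.9265 = +4.4569 (running +30.1660)
  i=6: -0.4131·-2.5417 − 3.6343·-2.0045 = +8.3350 (running +38.5010)
  i=7: 3.6343·1.3888 − 3.7727·-2.5417 = +14.6359 (running +53.1369)
Area = |Σ|/2 = |53.1369|/2 = 26.5685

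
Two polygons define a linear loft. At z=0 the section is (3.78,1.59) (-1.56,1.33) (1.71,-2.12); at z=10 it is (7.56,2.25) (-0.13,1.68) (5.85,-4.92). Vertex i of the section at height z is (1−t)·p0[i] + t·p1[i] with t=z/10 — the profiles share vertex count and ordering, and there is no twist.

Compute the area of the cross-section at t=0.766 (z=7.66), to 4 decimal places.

Area at t=0.766: 22.2605

Cross-section at t=0.766: each vertex is (1-t)·p0[i] + t·p1[i].
  v1: (1-0.766)·(3.78,1.59) + 0.766·(7.56,2.25) = (6.6755,2.0956)
  v2: (1-0.766)·(-1.56,1.33) + 0.766·(-0.13,1.68) = (-0.4646,1.5981)
  v3: (1-0.766)·(1.71,-2.12) + 0.766·(5.85,-4.92) = (4.8812,-4.2648)
Shoelace sum Σ(x_i·y_{i+1} − x_{i+1}·y_i):
  i=1: 6.6755·1.5981 − -0.4646·2.0956 = +11.6417 (running +11.6417)
  i=2: -0.4646·-4.2648 − 4.8812·1.5981 = -5.8192 (running +5.8225)
  i=3: 4.8812·2.0956 − 6.6755·-4.2648 = +38.6985 (running +44.5210)
Area = |Σ|/2 = |44.5210|/2 = 22.2605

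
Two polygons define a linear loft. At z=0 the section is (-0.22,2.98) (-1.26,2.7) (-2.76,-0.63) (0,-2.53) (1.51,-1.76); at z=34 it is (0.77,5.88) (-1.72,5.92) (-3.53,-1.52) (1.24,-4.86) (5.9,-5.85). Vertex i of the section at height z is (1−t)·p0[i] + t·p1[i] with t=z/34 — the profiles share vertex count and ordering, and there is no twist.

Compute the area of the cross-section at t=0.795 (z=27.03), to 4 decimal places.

Cross-section at t=0.795: each vertex is (1-t)·p0[i] + t·p1[i].
  v1: (1-0.795)·(-0.22,2.98) + 0.795·(0.77,5.88) = (0.5671,5.2855)
  v2: (1-0.795)·(-1.26,2.7) + 0.795·(-1.72,5.92) = (-1.6257,5.2599)
  v3: (1-0.795)·(-2.76,-0.63) + 0.795·(-3.53,-1.52) = (-3.3721,-1.3376)
  v4: (1-0.795)·(0,-2.53) + 0.795·(1.24,-4.86) = (0.9858,-4.3824)
  v5: (1-0.795)·(1.51,-1.76) + 0.795·(5.9,-5.85) = (5.0000,-5.0116)
Shoelace sum Σ(x_i·y_{i+1} − x_{i+1}·y_i):
  i=1: 0.5671·5.2599 − -1.6257·5.2855 = +11.5753 (running +11.5753)
  i=2: -1.6257·-1.3376 − -3.3721·5.2599 = +19.9116 (running +31.4869)
  i=3: -3.3721·-4.3824 − 0.9858·-1.3376 = +16.0965 (running +47.5834)
  i=4: 0.9858·-5.0116 − 5.0000·-4.3824 = +16.9716 (running +64.5550)
  i=5: 5.0000·5.2855 − 0.5671·-5.0116 = +29.2696 (running +93.8245)
Area = |Σ|/2 = |93.8245|/2 = 46.9123

Area at t=0.795: 46.9123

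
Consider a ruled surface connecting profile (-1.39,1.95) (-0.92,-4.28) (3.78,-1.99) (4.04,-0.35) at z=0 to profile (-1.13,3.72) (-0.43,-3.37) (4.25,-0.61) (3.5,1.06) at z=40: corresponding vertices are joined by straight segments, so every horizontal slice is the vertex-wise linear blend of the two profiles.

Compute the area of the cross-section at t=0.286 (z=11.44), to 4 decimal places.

Area at t=0.286: 20.1021

Cross-section at t=0.286: each vertex is (1-t)·p0[i] + t·p1[i].
  v1: (1-0.286)·(-1.39,1.95) + 0.286·(-1.13,3.72) = (-1.3156,2.4562)
  v2: (1-0.286)·(-0.92,-4.28) + 0.286·(-0.43,-3.37) = (-0.7799,-4.0197)
  v3: (1-0.286)·(3.78,-1.99) + 0.286·(4.25,-0.61) = (3.9144,-1.5953)
  v4: (1-0.286)·(4.04,-0.35) + 0.286·(3.5,1.06) = (3.8856,0.0533)
Shoelace sum Σ(x_i·y_{i+1} − x_{i+1}·y_i):
  i=1: -1.3156·-4.0197 − -0.7799·2.4562 = +7.2040 (running +7.2040)
  i=2: -0.7799·-1.5953 − 3.9144·-4.0197 = +16.9791 (running +24.1831)
  i=3: 3.9144·0.0533 − 3.8856·-1.5953 = +6.4072 (running +30.5903)
  i=4: 3.8856·2.4562 − -1.3156·0.0533 = +9.6139 (running +40.2042)
Area = |Σ|/2 = |40.2042|/2 = 20.1021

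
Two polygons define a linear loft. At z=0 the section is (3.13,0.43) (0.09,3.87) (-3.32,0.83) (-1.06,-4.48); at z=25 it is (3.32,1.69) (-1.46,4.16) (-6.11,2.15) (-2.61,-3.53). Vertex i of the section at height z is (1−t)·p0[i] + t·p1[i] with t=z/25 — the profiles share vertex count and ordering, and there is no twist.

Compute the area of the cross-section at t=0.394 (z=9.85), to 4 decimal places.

Cross-section at t=0.394: each vertex is (1-t)·p0[i] + t·p1[i].
  v1: (1-0.394)·(3.13,0.43) + 0.394·(3.32,1.69) = (3.2049,0.9264)
  v2: (1-0.394)·(0.09,3.87) + 0.394·(-1.46,4.16) = (-0.5207,3.9843)
  v3: (1-0.394)·(-3.32,0.83) + 0.394·(-6.11,2.15) = (-4.4193,1.3501)
  v4: (1-0.394)·(-1.06,-4.48) + 0.394·(-2.61,-3.53) = (-1.6707,-4.1057)
Shoelace sum Σ(x_i·y_{i+1} − x_{i+1}·y_i):
  i=1: 3.2049·3.9843 − -0.5207·0.9264 = +13.2514 (running +13.2514)
  i=2: -0.5207·1.3501 − -4.4193·3.9843 = +16.9045 (running +30.1559)
  i=3: -4.4193·-4.1057 − -1.6707·1.3501 = +20.3997 (running +50.5556)
  i=4: -1.6707·0.9264 − 3.2049·-4.1057 = +11.6104 (running +62.1660)
Area = |Σ|/2 = |62.1660|/2 = 31.0830

Area at t=0.394: 31.0830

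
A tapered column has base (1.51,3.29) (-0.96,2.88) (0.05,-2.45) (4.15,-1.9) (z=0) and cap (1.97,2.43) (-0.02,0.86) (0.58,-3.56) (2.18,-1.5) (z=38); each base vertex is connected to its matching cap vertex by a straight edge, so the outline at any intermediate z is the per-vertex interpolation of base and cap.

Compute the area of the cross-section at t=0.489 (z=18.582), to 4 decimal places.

Area at t=0.489: 13.3711

Cross-section at t=0.489: each vertex is (1-t)·p0[i] + t·p1[i].
  v1: (1-0.489)·(1.51,3.29) + 0.489·(1.97,2.43) = (1.7349,2.8695)
  v2: (1-0.489)·(-0.96,2.88) + 0.489·(-0.02,0.86) = (-0.5003,1.8922)
  v3: (1-0.489)·(0.05,-2.45) + 0.489·(0.58,-3.56) = (0.3092,-2.9928)
  v4: (1-0.489)·(4.15,-1.9) + 0.489·(2.18,-1.5) = (3.1867,-1.7044)
Shoelace sum Σ(x_i·y_{i+1} − x_{i+1}·y_i):
  i=1: 1.7349·1.8922 − -0.5003·2.8695 = +4.7186 (running +4.7186)
  i=2: -0.5003·-2.9928 − 0.3092·1.8922 = +0.9124 (running +5.6310)
  i=3: 0.3092·-1.7044 − 3.1867·-2.9928 = +9.0101 (running +14.6411)
  i=4: 3.1867·2.8695 − 1.7349·-1.7044 = +12.1011 (running +26.7421)
Area = |Σ|/2 = |26.7421|/2 = 13.3711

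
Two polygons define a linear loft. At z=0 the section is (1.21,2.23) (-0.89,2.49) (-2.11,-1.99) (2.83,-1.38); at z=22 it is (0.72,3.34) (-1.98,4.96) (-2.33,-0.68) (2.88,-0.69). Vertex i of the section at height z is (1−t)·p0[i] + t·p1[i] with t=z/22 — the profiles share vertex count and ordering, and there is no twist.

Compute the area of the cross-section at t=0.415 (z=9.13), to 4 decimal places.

Area at t=0.415: 16.0657

Cross-section at t=0.415: each vertex is (1-t)·p0[i] + t·p1[i].
  v1: (1-0.415)·(1.21,2.23) + 0.415·(0.72,3.34) = (1.0067,2.6906)
  v2: (1-0.415)·(-0.89,2.49) + 0.415·(-1.98,4.96) = (-1.3423,3.5150)
  v3: (1-0.415)·(-2.11,-1.99) + 0.415·(-2.33,-0.68) = (-2.2013,-1.4464)
  v4: (1-0.415)·(2.83,-1.38) + 0.415·(2.88,-0.69) = (2.8507,-1.0936)
Shoelace sum Σ(x_i·y_{i+1} − x_{i+1}·y_i):
  i=1: 1.0067·3.5150 − -1.3423·2.6906 = +7.1502 (running +7.1502)
  i=2: -1.3423·-1.4464 − -2.2013·3.5150 = +9.6792 (running +16.8294)
  i=3: -2.2013·-1.0936 − 2.8507·-1.4464 = +6.5306 (running +23.3600)
  i=4: 2.8507·2.6906 − 1.0067·-1.0936 = +8.7713 (running +32.1313)
Area = |Σ|/2 = |32.1313|/2 = 16.0657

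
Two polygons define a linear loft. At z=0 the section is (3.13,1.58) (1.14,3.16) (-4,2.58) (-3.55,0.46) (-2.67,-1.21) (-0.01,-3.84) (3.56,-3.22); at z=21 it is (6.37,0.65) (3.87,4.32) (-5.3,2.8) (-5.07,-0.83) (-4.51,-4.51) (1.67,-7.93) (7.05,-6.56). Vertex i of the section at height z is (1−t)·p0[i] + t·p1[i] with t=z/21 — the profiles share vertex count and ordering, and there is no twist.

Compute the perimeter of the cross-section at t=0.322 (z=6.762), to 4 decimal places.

Cross-section at t=0.322: each vertex is (1-t)·p0[i] + t·p1[i].
  v1: (1-0.322)·(3.13,1.58) + 0.322·(6.37,0.65) = (4.1733,1.2805)
  v2: (1-0.322)·(1.14,3.16) + 0.322·(3.87,4.32) = (2.0191,3.5335)
  v3: (1-0.322)·(-4,2.58) + 0.322·(-5.3,2.8) = (-4.4186,2.6508)
  v4: (1-0.322)·(-3.55,0.46) + 0.322·(-5.07,-0.83) = (-4.0394,0.0446)
  v5: (1-0.322)·(-2.67,-1.21) + 0.322·(-4.51,-4.51) = (-3.2625,-2.2726)
  v6: (1-0.322)·(-0.01,-3.84) + 0.322·(1.67,-7.93) = (0.5310,-5.1570)
  v7: (1-0.322)·(3.56,-3.22) + 0.322·(7.05,-6.56) = (4.6838,-4.2955)
Perimeter = Σ |v_{i+1} − v_i|:
  edge 1→2: √(-2.1542² + 2.2530²) = 3.1171 (running 3.1171)
  edge 2→3: √(-6.4377² + -0.8827²) = 6.4979 (running 9.6150)
  edge 3→4: √(0.3792² + -2.6062²) = 2.6337 (running 12.2487)
  edge 4→5: √(0.7770² + -2.3172²) = 2.4440 (running 14.6927)
  edge 5→6: √(3.7934² + -2.8844²) = 4.7655 (running 19.4582)
  edge 6→7: √(4.1528² + 0.8615²) = 4.2412 (running 23.6994)
  edge 7→1: √(-0.5105² + 5.5760²) = 5.5993 (running 29.2988)
Perimeter = 29.2988

Perimeter at t=0.322: 29.2988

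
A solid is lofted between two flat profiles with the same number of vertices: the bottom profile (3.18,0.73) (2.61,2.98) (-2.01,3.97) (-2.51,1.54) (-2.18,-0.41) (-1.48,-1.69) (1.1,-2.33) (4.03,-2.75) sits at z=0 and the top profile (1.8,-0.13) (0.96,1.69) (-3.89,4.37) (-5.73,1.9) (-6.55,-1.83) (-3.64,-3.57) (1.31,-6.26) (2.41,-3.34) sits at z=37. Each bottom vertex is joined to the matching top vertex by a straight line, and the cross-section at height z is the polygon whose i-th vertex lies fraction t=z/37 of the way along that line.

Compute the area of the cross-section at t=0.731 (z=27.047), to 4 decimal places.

Area at t=0.731: 49.1655

Cross-section at t=0.731: each vertex is (1-t)·p0[i] + t·p1[i].
  v1: (1-0.731)·(3.18,0.73) + 0.731·(1.8,-0.13) = (2.1712,0.1013)
  v2: (1-0.731)·(2.61,2.98) + 0.731·(0.96,1.69) = (1.4038,2.0370)
  v3: (1-0.731)·(-2.01,3.97) + 0.731·(-3.89,4.37) = (-3.3843,4.2624)
  v4: (1-0.731)·(-2.51,1.54) + 0.731·(-5.73,1.9) = (-4.8638,1.8032)
  v5: (1-0.731)·(-2.18,-0.41) + 0.731·(-6.55,-1.83) = (-5.3745,-1.4480)
  v6: (1-0.731)·(-1.48,-1.69) + 0.731·(-3.64,-3.57) = (-3.0590,-3.0643)
  v7: (1-0.731)·(1.1,-2.33) + 0.731·(1.31,-6.26) = (1.2535,-5.2028)
  v8: (1-0.731)·(4.03,-2.75) + 0.731·(2.41,-3.34) = (2.8458,-3.1813)
Shoelace sum Σ(x_i·y_{i+1} − x_{i+1}·y_i):
  i=1: 2.1712·2.0370 − 1.4038·0.1013 = +4.2805 (running +4.2805)
  i=2: 1.4038·4.2624 − -3.3843·2.0370 = +12.8776 (running +17.1581)
  i=3: -3.3843·1.8032 − -4.8638·4.2624 = +14.6291 (running +31.7873)
  i=4: -4.8638·-1.4480 − -5.3745·1.8032 = +16.7339 (running +48.5212)
  i=5: -5.3745·-3.0643 − -3.0590·-1.4480 = +12.0394 (running +60.5606)
  i=6: -3.0590·-5.2028 − 1.2535·-3.0643 = +19.7564 (running +80.3170)
  i=7: 1.2535·-3.1813 − 2.8458·-5.2028 = +10.8183 (running +91.1353)
  i=8: 2.8458·0.1013 − 2.1712·-3.1813 = +7.1957 (running +98.3310)
Area = |Σ|/2 = |98.3310|/2 = 49.1655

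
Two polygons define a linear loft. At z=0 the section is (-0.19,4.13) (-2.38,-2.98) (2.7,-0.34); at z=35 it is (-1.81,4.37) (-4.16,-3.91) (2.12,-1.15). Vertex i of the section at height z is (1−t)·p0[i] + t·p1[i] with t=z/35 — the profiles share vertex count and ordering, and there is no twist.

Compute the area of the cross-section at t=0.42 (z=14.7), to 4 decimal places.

Area at t=0.42: 18.1867

Cross-section at t=0.42: each vertex is (1-t)·p0[i] + t·p1[i].
  v1: (1-0.42)·(-0.19,4.13) + 0.42·(-1.81,4.37) = (-0.8704,4.2308)
  v2: (1-0.42)·(-2.38,-2.98) + 0.42·(-4.16,-3.91) = (-3.1276,-3.3706)
  v3: (1-0.42)·(2.7,-0.34) + 0.42·(2.12,-1.15) = (2.4564,-0.6802)
Shoelace sum Σ(x_i·y_{i+1} − x_{i+1}·y_i):
  i=1: -0.8704·-3.3706 − -3.1276·4.2308 = +16.1660 (running +16.1660)
  i=2: -3.1276·-0.6802 − 2.4564·-3.3706 = +10.4069 (running +26.5730)
  i=3: 2.4564·4.2308 − -0.8704·-0.6802 = +9.8005 (running +36.3734)
Area = |Σ|/2 = |36.3734|/2 = 18.1867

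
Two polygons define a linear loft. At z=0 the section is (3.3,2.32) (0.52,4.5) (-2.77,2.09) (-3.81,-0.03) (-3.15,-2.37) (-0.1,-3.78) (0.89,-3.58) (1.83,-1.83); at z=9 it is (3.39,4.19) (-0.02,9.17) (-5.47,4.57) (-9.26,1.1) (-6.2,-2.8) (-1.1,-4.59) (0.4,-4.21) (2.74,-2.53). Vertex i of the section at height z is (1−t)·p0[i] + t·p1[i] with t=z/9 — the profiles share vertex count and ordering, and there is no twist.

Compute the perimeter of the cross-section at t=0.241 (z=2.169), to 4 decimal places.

Cross-section at t=0.241: each vertex is (1-t)·p0[i] + t·p1[i].
  v1: (1-0.241)·(3.3,2.32) + 0.241·(3.39,4.19) = (3.3217,2.7707)
  v2: (1-0.241)·(0.52,4.5) + 0.241·(-0.02,9.17) = (0.3899,5.6255)
  v3: (1-0.241)·(-2.77,2.09) + 0.241·(-5.47,4.57) = (-3.4207,2.6877)
  v4: (1-0.241)·(-3.81,-0.03) + 0.241·(-9.26,1.1) = (-5.1235,0.2423)
  v5: (1-0.241)·(-3.15,-2.37) + 0.241·(-6.2,-2.8) = (-3.8850,-2.4736)
  v6: (1-0.241)·(-0.1,-3.78) + 0.241·(-1.1,-4.59) = (-0.3410,-3.9752)
  v7: (1-0.241)·(0.89,-3.58) + 0.241·(0.4,-4.21) = (0.7719,-3.7318)
  v8: (1-0.241)·(1.83,-1.83) + 0.241·(2.74,-2.53) = (2.0493,-1.9987)
Perimeter = Σ |v_{i+1} − v_i|:
  edge 1→2: √(-2.9318² + 2.8548²) = 4.0921 (running 4.0921)
  edge 2→3: √(-3.8106² + -2.9378²) = 4.8115 (running 8.9037)
  edge 3→4: √(-1.7027² + -2.4453²) = 2.9798 (running 11.8835)
  edge 4→5: √(1.2384² + -2.7160²) = 2.9850 (running 14.8684)
  edge 5→6: √(3.5440² + -1.5016²) = 3.8490 (running 18.7175)
  edge 6→7: √(1.1129² + 0.2434²) = 1.1392 (running 19.8567)
  edge 7→8: √(1.2774² + 1.7331²) = 2.1530 (running 22.0097)
  edge 8→1: √(1.2724² + 4.7694²) = 4.9362 (running 26.9459)
Perimeter = 26.9459

Perimeter at t=0.241: 26.9459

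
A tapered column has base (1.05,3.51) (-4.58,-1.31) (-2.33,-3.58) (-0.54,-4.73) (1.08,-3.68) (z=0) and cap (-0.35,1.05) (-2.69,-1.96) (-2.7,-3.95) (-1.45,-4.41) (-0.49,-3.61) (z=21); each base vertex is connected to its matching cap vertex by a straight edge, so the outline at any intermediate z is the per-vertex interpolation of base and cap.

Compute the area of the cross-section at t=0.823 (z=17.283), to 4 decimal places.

Area at t=0.823: 10.6832

Cross-section at t=0.823: each vertex is (1-t)·p0[i] + t·p1[i].
  v1: (1-0.823)·(1.05,3.51) + 0.823·(-0.35,1.05) = (-0.1022,1.4854)
  v2: (1-0.823)·(-4.58,-1.31) + 0.823·(-2.69,-1.96) = (-3.0245,-1.8449)
  v3: (1-0.823)·(-2.33,-3.58) + 0.823·(-2.7,-3.95) = (-2.6345,-3.8845)
  v4: (1-0.823)·(-0.54,-4.73) + 0.823·(-1.45,-4.41) = (-1.2889,-4.4666)
  v5: (1-0.823)·(1.08,-3.68) + 0.823·(-0.49,-3.61) = (-0.2121,-3.6224)
Shoelace sum Σ(x_i·y_{i+1} − x_{i+1}·y_i):
  i=1: -0.1022·-1.8449 − -3.0245·1.4854 = +4.6813 (running +4.6813)
  i=2: -3.0245·-3.8845 − -2.6345·-1.8449 = +6.8883 (running +11.5695)
  i=3: -2.6345·-4.4666 − -1.2889·-3.8845 = +6.7605 (running +18.3301)
  i=4: -1.2889·-3.6224 − -0.2121·-4.4666 = +3.7216 (running +22.0517)
  i=5: -0.2121·1.4854 − -0.1022·-3.6224 = -0.6853 (running +21.3664)
Area = |Σ|/2 = |21.3664|/2 = 10.6832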